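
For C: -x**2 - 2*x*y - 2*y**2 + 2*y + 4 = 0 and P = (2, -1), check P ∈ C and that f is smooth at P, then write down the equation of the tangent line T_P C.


Tangent line at P: -2*x + 2*y + 6 = 0.

Step 1: f(2, -1) = 0, so P lies on C.
Step 2: partial derivatives
  f_x(x, y) = -2*x - 2*y, f_y(x, y) = -2*x - 4*y + 2.
  f_x(P) = -2, f_y(P) = 2 (gradient nonzero, so P is smooth).
Step 3: tangent line at P: -2·(x − 2) + 2·(y − -1) = 0.
Expanding: -2*x + 2*y + 6 = 0.


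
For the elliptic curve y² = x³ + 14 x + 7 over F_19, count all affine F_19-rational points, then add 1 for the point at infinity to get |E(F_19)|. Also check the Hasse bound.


Affine points = {(0, 8), (0, 11), (2, 9), (2, 10), (3, 0), (7, 7), (7, 12), (8, 2), (8, 17), (9, 8), (9, 11), (10, 8), (10, 11), (13, 7), (13, 12), (15, 1), (15, 18), (17, 3), (17, 16), (18, 7), (18, 12)}; affine count = 21; |E(F_19)| = 22.

Discriminant check: Δ ∝ 4a³ + 27b² = 4·14³ + 27·7² = 4·2744 + 27·49 ≡ 6 (mod 19). Nonzero ⇒ E is nonsingular.
For each x ∈ F_19, compute rhs = x³ + 14·x + 7 mod 19, then count y ∈ F_19 with y² ≡ rhs.
  x = 0: rhs = 7, matching y values: 8, 11 (2 points).
  x = 1: rhs = 3, matching y values: none (0 points).
  x = 2: rhs = 5, matching y values: 9, 10 (2 points).
  x = 3: rhs = 0, matching y values: 0 (1 points).
  x = 4: rhs = 13, matching y values: none (0 points).
  x = 5: rhs = 12, matching y values: none (0 points).
  x = 6: rhs = 3, matching y values: none (0 points).
  x = 7: rhs = 11, matching y values: 7, 12 (2 points).
  x = 8: rhs = 4, matching y values: 2, 17 (2 points).
  x = 9: rhs = 7, matching y values: 8, 11 (2 points).
  x = 10: rhs = 7, matching y values: 8, 11 (2 points).
  x = 11: rhs = 10, matching y values: none (0 points).
  x = 12: rhs = 3, matching y values: none (0 points).
  x = 13: rhs = 11, matching y values: 7, 12 (2 points).
  x = 14: rhs = 2, matching y values: none (0 points).
  x = 15: rhs = 1, matching y values: 1, 18 (2 points).
  x = 16: rhs = 14, matching y values: none (0 points).
  x = 17: rhs = 9, matching y values: 3, 16 (2 points).
  x = 18: rhs = 11, matching y values: 7, 12 (2 points).
Total affine count: 21.
Full point count |E(F_19)| = 21 + 1 = 22.
Hasse bound: |22 − (19+1)| = |2| = 2 ≤ 2√19 ≈ 8.7178 ✓.


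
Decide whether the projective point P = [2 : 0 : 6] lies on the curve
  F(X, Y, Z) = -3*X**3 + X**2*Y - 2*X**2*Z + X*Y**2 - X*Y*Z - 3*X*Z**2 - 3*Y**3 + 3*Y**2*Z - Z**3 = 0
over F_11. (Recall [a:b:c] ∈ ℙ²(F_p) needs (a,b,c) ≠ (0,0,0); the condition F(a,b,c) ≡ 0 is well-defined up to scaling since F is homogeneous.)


F(2,0,6) ≡ 2 (mod 11); P is NOT on the curve.

Evaluate F(2, 0, 6) term-by-term (mod 11).
  -3*X**3 ↦ -3·8·1·1 = -24
  X**2*Y ↦ 1·4·0·1 = 0
  -2*X**2*Z ↦ -2·4·1·6 = -48
  X*Y**2 ↦ 1·2·0·1 = 0
  -X*Y*Z ↦ -1·2·0·6 = 0
  -3*X*Z**2 ↦ -3·2·1·36 = -216
  -3*Y**3 ↦ -3·1·0·1 = 0
  3*Y**2*Z ↦ 3·1·0·6 = 0
  -Z**3 ↦ -1·1·1·216 = -216
Sum: F(2, 0, 6) = (-24) + (0) + (-48) + (0) + (0) + (-216) + (0) + (0) + (-216) = -504.
Reducing mod 11: -504 ≡ 2 (mod 11).
Since F(a, b, c) ≡ 2 ≠ 0 (mod 11), P does NOT lie on the curve.


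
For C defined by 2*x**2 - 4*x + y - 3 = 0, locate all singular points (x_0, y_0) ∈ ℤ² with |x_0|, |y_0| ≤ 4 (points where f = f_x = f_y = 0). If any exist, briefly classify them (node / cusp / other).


No singular points in the scanned grid; C is smooth there.

Compute partial derivatives:
  f_x = 4*x - 4.
  f_y = 1.
f_y = 1 is a nonzero constant, so f_y never vanishes: no point (x, y) can satisfy f = f_x = f_y = 0. In particular no (x, y) ∈ {−4, ..., 4}² is singular; the curve is smooth.


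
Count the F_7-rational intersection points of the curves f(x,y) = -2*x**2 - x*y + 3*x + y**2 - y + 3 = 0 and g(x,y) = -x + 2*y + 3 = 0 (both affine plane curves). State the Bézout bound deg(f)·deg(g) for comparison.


Common zeros: {(1, 6), (4, 4)}; count = 2; Bézout bound = 2.

deg(f) = 2, deg(g) = 1, so Bézout bound = 2.
Scan x ∈ F_7. For each x, list the y ∈ F_7 with f(x, y) ≡ 0 and those with g(x, y) ≡ 0 (mod 7); the common zeros in that column are the intersection.
  x = 0: f ≡ 0 at y ∈ ∅; g ≡ 0 at y ∈ {2}; common: ∅.
  x = 1: f ≡ 0 at y ∈ {3, 6}; g ≡ 0 at y ∈ {6}; common: {6}.
  x = 2: f ≡ 0 at y ∈ ∅; g ≡ 0 at y ∈ {3}; common: ∅.
  x = 3: f ≡ 0 at y ∈ ∅; g ≡ 0 at y ∈ {0}; common: ∅.
  x = 4: f ≡ 0 at y ∈ {1, 4}; g ≡ 0 at y ∈ {4}; common: {4}.
  x = 5: f ≡ 0 at y ∈ ∅; g ≡ 0 at y ∈ {1}; common: ∅.
  x = 6: f ≡ 0 at y ∈ {3, 4}; g ≡ 0 at y ∈ {5}; common: ∅.
Collecting: common zeros = {(1, 6), (4, 4)}, so the count is 2.
Comparison with the Bézout bound: 2 ≤ 2 = deg(f)·deg(g), as expected for curves with no common component (the bound is attained).


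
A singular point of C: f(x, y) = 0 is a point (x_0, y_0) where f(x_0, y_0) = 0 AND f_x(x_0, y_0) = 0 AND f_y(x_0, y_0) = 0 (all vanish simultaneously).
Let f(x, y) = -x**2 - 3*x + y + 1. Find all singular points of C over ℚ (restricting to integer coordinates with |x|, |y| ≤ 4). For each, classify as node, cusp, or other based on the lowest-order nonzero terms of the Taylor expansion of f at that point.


No singular points in the scanned grid; C is smooth there.

Compute partial derivatives:
  f_x = -2*x - 3.
  f_y = 1.
f_y = 1 is a nonzero constant, so f_y never vanishes: no point (x, y) can satisfy f = f_x = f_y = 0. In particular no (x, y) ∈ {−4, ..., 4}² is singular; the curve is smooth.


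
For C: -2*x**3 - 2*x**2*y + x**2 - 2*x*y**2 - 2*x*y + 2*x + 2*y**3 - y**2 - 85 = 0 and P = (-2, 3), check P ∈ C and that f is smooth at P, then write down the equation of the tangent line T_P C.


Tangent line at P: -26*x + 68*y - 256 = 0.

Step 1: f(-2, 3) = 0, so P lies on C.
Step 2: partial derivatives
  f_x(x, y) = -6*x**2 - 4*x*y + 2*x - 2*y**2 - 2*y + 2, f_y(x, y) = -2*x**2 - 4*x*y - 2*x + 6*y**2 - 2*y.
  f_x(P) = -26, f_y(P) = 68 (gradient nonzero, so P is smooth).
Step 3: tangent line at P: -26·(x − -2) + 68·(y − 3) = 0.
Expanding: -26*x + 68*y - 256 = 0.


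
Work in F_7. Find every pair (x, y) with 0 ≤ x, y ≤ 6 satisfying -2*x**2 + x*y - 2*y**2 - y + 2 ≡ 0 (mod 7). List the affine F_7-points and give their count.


Affine F_7-points: {(1, 0), (2, 1), (2, 3), (3, 3), (3, 5), (4, 6), (6, 0), (6, 6)}; count = 8.

For each of the 49 pairs (x, y) ∈ F_7², evaluate f(x, y) mod 7. Record the zeros.
  x = 0: [0↦2, 1↦6, 2↦6, 3↦2, 4↦1, 5↦3, 6↦1]  zeros at y ∈ ∅
  x = 1: [0↦0, 1↦5, 2↦6, 3↦3, 4↦3, 5↦6, 6↦5]  zeros at y ∈ {0}
  x = 2: [0↦1, 1↦0, 2↦2, 3↦0, 4↦1, 5↦5, 6↦5]  zeros at y ∈ {1, 3}
  x = 3: [0↦5, 1↦5, 2↦1, 3↦0, 4↦2, 5↦0, 6↦1]  zeros at y ∈ {3, 5}
  x = 4: [0↦5, 1↦6, 2↦3, 3↦3, 4↦6, 5↦5, 6↦0]  zeros at y ∈ {6}
  x = 5: [0↦1, 1↦3, 2↦1, 3↦2, 4↦6, 5↦6, 6↦2]  zeros at y ∈ ∅
  x = 6: [0↦0, 1↦3, 2↦2, 3↦4, 4↦2, 5↦3, 6↦0]  zeros at y ∈ {0, 6}
Collecting zeros: affine points = {(1, 0), (2, 1), (2, 3), (3, 3), (3, 5), (4, 6), (6, 0), (6, 6)}.
Total count |C(F_7)_aff| = 8.


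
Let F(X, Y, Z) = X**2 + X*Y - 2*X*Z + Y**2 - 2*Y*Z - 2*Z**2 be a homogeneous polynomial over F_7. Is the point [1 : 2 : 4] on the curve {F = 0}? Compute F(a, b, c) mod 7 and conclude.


F(1,2,4) ≡ 0 (mod 7); P is on the curve.

Evaluate F(1, 2, 4) term-by-term (mod 7).
  X**2 ↦ 1·1·1·1 = 1
  X*Y ↦ 1·1·2·1 = 2
  -2*X*Z ↦ -2·1·1·4 = -8
  Y**2 ↦ 1·1·4·1 = 4
  -2*Y*Z ↦ -2·1·2·4 = -16
  -2*Z**2 ↦ -2·1·1·16 = -32
Sum: F(1, 2, 4) = (1) + (2) + (-8) + (4) + (-16) + (-32) = -49.
Reducing mod 7: -49 ≡ 0 (mod 7).
Since F(a, b, c) ≡ 0 (mod 7), P lies on the curve.


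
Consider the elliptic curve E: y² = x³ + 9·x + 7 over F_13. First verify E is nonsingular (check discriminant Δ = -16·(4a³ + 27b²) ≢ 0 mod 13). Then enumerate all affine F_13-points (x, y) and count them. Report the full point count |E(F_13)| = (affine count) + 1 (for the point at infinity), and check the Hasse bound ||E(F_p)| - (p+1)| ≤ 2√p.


Affine points = {(1, 2), (1, 11), (3, 3), (3, 10), (4, 4), (4, 9), (6, 2), (6, 11), (7, 6), (7, 7), (12, 6), (12, 7)}; affine count = 12; |E(F_13)| = 13.

Discriminant check: Δ ∝ 4a³ + 27b² = 4·9³ + 27·7² = 4·729 + 27·49 ≡ 1 (mod 13). Nonzero ⇒ E is nonsingular.
For each x ∈ F_13, compute rhs = x³ + 9·x + 7 mod 13, then count y ∈ F_13 with y² ≡ rhs.
  x = 0: rhs = 7, matching y values: none (0 points).
  x = 1: rhs = 4, matching y values: 2, 11 (2 points).
  x = 2: rhs = 7, matching y values: none (0 points).
  x = 3: rhs = 9, matching y values: 3, 10 (2 points).
  x = 4: rhs = 3, matching y values: 4, 9 (2 points).
  x = 5: rhs = 8, matching y values: none (0 points).
  x = 6: rhs = 4, matching y values: 2, 11 (2 points).
  x = 7: rhs = 10, matching y values: 6, 7 (2 points).
  x = 8: rhs = 6, matching y values: none (0 points).
  x = 9: rhs = 11, matching y values: none (0 points).
  x = 10: rhs = 5, matching y values: none (0 points).
  x = 11: rhs = 7, matching y values: none (0 points).
  x = 12: rhs = 10, matching y values: 6, 7 (2 points).
Total affine count: 12.
Full point count |E(F_13)| = 12 + 1 = 13.
Hasse bound: |13 − (13+1)| = |-1| = 1 ≤ 2√13 ≈ 7.2111 ✓.


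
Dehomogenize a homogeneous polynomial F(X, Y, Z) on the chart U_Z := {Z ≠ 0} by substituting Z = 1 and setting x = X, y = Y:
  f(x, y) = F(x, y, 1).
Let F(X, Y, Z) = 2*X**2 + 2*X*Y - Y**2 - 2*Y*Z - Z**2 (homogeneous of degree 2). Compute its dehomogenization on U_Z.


f(x, y) = 2*x**2 + 2*x*y - y**2 - 2*y - 1

On U_Z we set Z = 1. Each monomial c·X^i·Y^j·Z^k in F becomes c·x^i·y^j·1^k = c·x^i·y^j.
Substituting Z = 1: F(X, Y, 1) = 2*x**2 + 2*x*y - y**2 - 2*y - 1.
Note: deg(f) ≤ deg(F) = 2; strict inequality happens when F is divisible by Z (lost terms).


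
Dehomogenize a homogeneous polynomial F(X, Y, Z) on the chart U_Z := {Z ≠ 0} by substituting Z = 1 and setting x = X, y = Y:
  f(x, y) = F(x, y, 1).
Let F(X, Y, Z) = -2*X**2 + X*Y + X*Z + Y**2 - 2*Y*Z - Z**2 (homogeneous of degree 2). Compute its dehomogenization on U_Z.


f(x, y) = -2*x**2 + x*y + x + y**2 - 2*y - 1

On U_Z we set Z = 1. Each monomial c·X^i·Y^j·Z^k in F becomes c·x^i·y^j·1^k = c·x^i·y^j.
Substituting Z = 1: F(X, Y, 1) = -2*x**2 + x*y + x + y**2 - 2*y - 1.
Note: deg(f) ≤ deg(F) = 2; strict inequality happens when F is divisible by Z (lost terms).


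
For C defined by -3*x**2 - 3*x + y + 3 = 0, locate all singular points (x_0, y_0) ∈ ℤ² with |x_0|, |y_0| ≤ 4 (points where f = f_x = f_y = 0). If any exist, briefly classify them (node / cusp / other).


No singular points in the scanned grid; C is smooth there.

Compute partial derivatives:
  f_x = -6*x - 3.
  f_y = 1.
f_y = 1 is a nonzero constant, so f_y never vanishes: no point (x, y) can satisfy f = f_x = f_y = 0. In particular no (x, y) ∈ {−4, ..., 4}² is singular; the curve is smooth.


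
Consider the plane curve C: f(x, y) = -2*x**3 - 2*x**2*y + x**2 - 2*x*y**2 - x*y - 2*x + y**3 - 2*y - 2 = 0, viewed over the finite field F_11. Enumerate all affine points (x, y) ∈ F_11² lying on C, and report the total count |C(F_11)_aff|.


Affine F_11-points: {(1, 1), (1, 3), (1, 9), (2, 1), (2, 4), (2, 10), (3, 7), (5, 4), (6, 4), (7, 10), (9, 0), (9, 8), (9, 10)}; count = 13.

For each of the 121 pairs (x, y) ∈ F_11², evaluate f(x, y) mod 11. Record the zeros.
  x = 0: [0↦9, 1↦8, 2↦2, 3↦8, 4↦10, 5↦3, 6↦4, 7↦8, 8↦10, 9↦5, 10↦10]  zeros at y ∈ ∅
  x = 1: [0↦6, 1↦0, 2↦7, 3↦0, 4↦7, 5↦1, 6↦10, 7↦7, 8↦9, 9↦0, 10↦8]  zeros at y ∈ {1, 3, 9}
  x = 2: [0↦4, 1↦0, 2↦5, 3↦3, 4↦0, 5↦2, 6↦4, 7↦1, 8↦10, 9↦4, 10↦0]  zeros at y ∈ {1, 4, 10}
  x = 3: [0↦2, 1↦7, 2↦6, 3↦5, 4↦10, 5↦5, 6↦7, 7↦0, 8↦1, 9↦5, 10↦7]  zeros at y ∈ {7}
  x = 4: [0↦10, 1↦9, 2↦9, 3↦5, 4↦3, 5↦9, 6↦7, 7↦3, 8↦3, 9↦2, 10↦6]  zeros at y ∈ ∅
  x = 5: [0↦5, 1↦5, 2↦2, 3↦2, 4↦0, 5↦2, 6↦3, 7↦9, 8↦4, 9↦5, 10↦7]  zeros at y ∈ {4}
  x = 6: [0↦8, 1↦5, 2↦6, 3↦6, 4↦0, 5↦5, 6↦5, 7↦6, 8↦3, 9↦2, 10↦9]  zeros at y ∈ {4}
  x = 7: [0↦7, 1↦8, 2↦9, 3↦5, 4↦2, 5↦6, 6↦1, 7↦4, 8↦10, 9↦3, 10↦0]  zeros at y ∈ {10}
  x = 8: [0↦1, 1↦2, 2↦10, 3↦9, 4↦5, 5↦4, 6↦1, 7↦2, 8↦2, 9↦7, 10↦1]  zeros at y ∈ ∅
  x = 9: [0↦0, 1↦8, 2↦8, 3↦6, 4↦8, 5↦9, 6↦4, 7↦10, 8↦0, 9↦2, 10↦0]  zeros at y ∈ {0, 8, 10}
  x = 10: [0↦3, 1↦3, 2↦2, 3↦6, 4↦10, 5↦9, 6↦9, 7↦5, 8↦3, 9↦9, 10↦7]  zeros at y ∈ ∅
Collecting zeros: affine points = {(1, 1), (1, 3), (1, 9), (2, 1), (2, 4), (2, 10), (3, 7), (5, 4), (6, 4), (7, 10), (9, 0), (9, 8), (9, 10)}.
Total count |C(F_11)_aff| = 13.


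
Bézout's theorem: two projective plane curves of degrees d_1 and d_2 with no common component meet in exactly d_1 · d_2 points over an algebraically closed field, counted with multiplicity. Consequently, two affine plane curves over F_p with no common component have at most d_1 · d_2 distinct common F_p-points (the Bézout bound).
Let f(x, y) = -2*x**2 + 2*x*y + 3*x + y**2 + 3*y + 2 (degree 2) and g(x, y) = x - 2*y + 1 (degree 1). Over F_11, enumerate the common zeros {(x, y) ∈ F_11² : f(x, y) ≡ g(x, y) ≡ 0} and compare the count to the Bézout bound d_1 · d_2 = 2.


Common zeros: ∅; count = 0; Bézout bound = 2.

deg(f) = 2, deg(g) = 1, so Bézout bound = 2.
Scan x ∈ F_11. For each x, list the y ∈ F_11 with f(x, y) ≡ 0 and those with g(x, y) ≡ 0 (mod 11); the common zeros in that column are the intersection.
  x = 0: f ≡ 0 at y ∈ {9, 10}; g ≡ 0 at y ∈ {6}; common: ∅.
  x = 1: f ≡ 0 at y ∈ ∅; g ≡ 0 at y ∈ {1}; common: ∅.
  x = 2: f ≡ 0 at y ∈ {0, 4}; g ≡ 0 at y ∈ {7}; common: ∅.
  x = 3: f ≡ 0 at y ∈ ∅; g ≡ 0 at y ∈ {2}; common: ∅.
  x = 4: f ≡ 0 at y ∈ ∅; g ≡ 0 at y ∈ {8}; common: ∅.
  x = 5: f ≡ 0 at y ∈ {0, 9}; g ≡ 0 at y ∈ {3}; common: ∅.
  x = 6: f ≡ 0 at y ∈ {8, 10}; g ≡ 0 at y ∈ {9}; common: ∅.
  x = 7: f ≡ 0 at y ∈ ∅; g ≡ 0 at y ∈ {4}; common: ∅.
  x = 8: f ≡ 0 at y ∈ ∅; g ≡ 0 at y ∈ {10}; common: ∅.
  x = 9: f ≡ 0 at y ∈ {4, 8}; g ≡ 0 at y ∈ {5}; common: ∅.
  x = 10: f ≡ 0 at y ∈ ∅; g ≡ 0 at y ∈ {0}; common: ∅.
Collecting: common zeros = ∅, so the count is 0.
Comparison with the Bézout bound: 0 ≤ 2 = deg(f)·deg(g), as expected for curves with no common component (the affine F_11-count falls short of the bound because intersections may lie at infinity, over extension fields, or carry multiplicity).


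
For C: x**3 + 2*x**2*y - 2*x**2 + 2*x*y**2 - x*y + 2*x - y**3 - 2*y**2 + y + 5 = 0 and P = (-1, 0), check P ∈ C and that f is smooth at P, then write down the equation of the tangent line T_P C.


Tangent line at P: 9*x + 4*y + 9 = 0.

Step 1: f(-1, 0) = 0, so P lies on C.
Step 2: partial derivatives
  f_x(x, y) = 3*x**2 + 4*x*y - 4*x + 2*y**2 - y + 2, f_y(x, y) = 2*x**2 + 4*x*y - x - 3*y**2 - 4*y + 1.
  f_x(P) = 9, f_y(P) = 4 (gradient nonzero, so P is smooth).
Step 3: tangent line at P: 9·(x − -1) + 4·(y − 0) = 0.
Expanding: 9*x + 4*y + 9 = 0.


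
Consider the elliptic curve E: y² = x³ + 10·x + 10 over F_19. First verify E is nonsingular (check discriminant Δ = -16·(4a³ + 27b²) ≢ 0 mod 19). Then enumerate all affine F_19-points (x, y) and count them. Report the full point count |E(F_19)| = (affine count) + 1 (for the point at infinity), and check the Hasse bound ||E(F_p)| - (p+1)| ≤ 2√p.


Affine points = {(2, 0), (4, 0), (6, 1), (6, 18), (7, 9), (7, 10), (11, 8), (11, 11), (13, 0), (14, 5), (14, 14), (15, 1), (15, 18), (17, 1), (17, 18)}; affine count = 15; |E(F_19)| = 16.

Discriminant check: Δ ∝ 4a³ + 27b² = 4·10³ + 27·10² = 4·1000 + 27·100 ≡ 12 (mod 19). Nonzero ⇒ E is nonsingular.
For each x ∈ F_19, compute rhs = x³ + 10·x + 10 mod 19, then count y ∈ F_19 with y² ≡ rhs.
  x = 0: rhs = 10, matching y values: none (0 points).
  x = 1: rhs = 2, matching y values: none (0 points).
  x = 2: rhs = 0, matching y values: 0 (1 points).
  x = 3: rhs = 10, matching y values: none (0 points).
  x = 4: rhs = 0, matching y values: 0 (1 points).
  x = 5: rhs = 14, matching y values: none (0 points).
  x = 6: rhs = 1, matching y values: 1, 18 (2 points).
  x = 7: rhs = 5, matching y values: 9, 10 (2 points).
  x = 8: rhs = 13, matching y values: none (0 points).
  x = 9: rhs = 12, matching y values: none (0 points).
  x = 10: rhs = 8, matching y values: none (0 points).
  x = 11: rhs = 7, matching y values: 8, 11 (2 points).
  x = 12: rhs = 15, matching y values: none (0 points).
  x = 13: rhs = 0, matching y values: 0 (1 points).
  x = 14: rhs = 6, matching y values: 5, 14 (2 points).
  x = 15: rhs = 1, matching y values: 1, 18 (2 points).
  x = 16: rhs = 10, matching y values: none (0 points).
  x = 17: rhs = 1, matching y values: 1, 18 (2 points).
  x = 18: rhs = 18, matching y values: none (0 points).
Total affine count: 15.
Full point count |E(F_19)| = 15 + 1 = 16.
Hasse bound: |16 − (19+1)| = |-4| = 4 ≤ 2√19 ≈ 8.7178 ✓.


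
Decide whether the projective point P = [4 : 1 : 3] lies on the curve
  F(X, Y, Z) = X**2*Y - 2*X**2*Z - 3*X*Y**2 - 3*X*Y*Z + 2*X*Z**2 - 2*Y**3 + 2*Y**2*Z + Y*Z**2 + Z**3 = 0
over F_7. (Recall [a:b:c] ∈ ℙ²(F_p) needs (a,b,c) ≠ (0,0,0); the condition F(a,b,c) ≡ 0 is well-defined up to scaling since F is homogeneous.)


F(4,1,3) ≡ 5 (mod 7); P is NOT on the curve.

Evaluate F(4, 1, 3) term-by-term (mod 7).
  X**2*Y ↦ 1·16·1·1 = 16
  -2*X**2*Z ↦ -2·16·1·3 = -96
  -3*X*Y**2 ↦ -3·4·1·1 = -12
  -3*X*Y*Z ↦ -3·4·1·3 = -36
  2*X*Z**2 ↦ 2·4·1·9 = 72
  -2*Y**3 ↦ -2·1·1·1 = -2
  2*Y**2*Z ↦ 2·1·1·3 = 6
  Y*Z**2 ↦ 1·1·1·9 = 9
  Z**3 ↦ 1·1·1·27 = 27
Sum: F(4, 1, 3) = (16) + (-96) + (-12) + (-36) + (72) + (-2) + (6) + (9) + (27) = -16.
Reducing mod 7: -16 ≡ 5 (mod 7).
Since F(a, b, c) ≡ 5 ≠ 0 (mod 7), P does NOT lie on the curve.


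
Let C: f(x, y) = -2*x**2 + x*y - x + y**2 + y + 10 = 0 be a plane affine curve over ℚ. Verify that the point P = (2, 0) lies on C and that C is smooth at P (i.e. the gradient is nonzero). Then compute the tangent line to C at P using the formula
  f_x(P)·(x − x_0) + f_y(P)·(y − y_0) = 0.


Tangent line at P: -9*x + 3*y + 18 = 0.

Step 1: f(2, 0) = 0, so P lies on C.
Step 2: partial derivatives
  f_x(x, y) = -4*x + y - 1, f_y(x, y) = x + 2*y + 1.
  f_x(P) = -9, f_y(P) = 3 (gradient nonzero, so P is smooth).
Step 3: tangent line at P: -9·(x − 2) + 3·(y − 0) = 0.
Expanding: -9*x + 3*y + 18 = 0.


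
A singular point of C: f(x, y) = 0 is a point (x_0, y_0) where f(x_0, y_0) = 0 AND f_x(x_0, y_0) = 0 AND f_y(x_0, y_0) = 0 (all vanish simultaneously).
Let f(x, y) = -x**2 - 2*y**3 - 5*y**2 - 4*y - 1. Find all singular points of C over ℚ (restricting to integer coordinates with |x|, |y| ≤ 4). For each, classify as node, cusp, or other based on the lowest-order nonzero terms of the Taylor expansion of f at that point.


Singular points: {(0, -1)}; classification: node.

Compute partial derivatives:
  f_x = -2*x.
  f_y = -6*y**2 - 10*y - 4.
Scan x_0 ∈ {−4, ..., 4}. For each x_0, f_y(x_0, y) is a polynomial in y; find its integer roots y ∈ {−4, ..., 4}, then test f_x and f at those candidates.
  x = -4: f_y(-4, y) = -6*y**2 - 10*y - 4; vanishes at y ∈ {-1}. (-4, -1): f_x = 8 ≠ 0.
  x = -3: f_y(-3, y) = -6*y**2 - 10*y - 4; vanishes at y ∈ {-1}. (-3, -1): f_x = 6 ≠ 0.
  x = -2: f_y(-2, y) = -6*y**2 - 10*y - 4; vanishes at y ∈ {-1}. (-2, -1): f_x = 4 ≠ 0.
  x = -1: f_y(-1, y) = -6*y**2 - 10*y - 4; vanishes at y ∈ {-1}. (-1, -1): f_x = 2 ≠ 0.
  x = 0: f_y(0, y) = -6*y**2 - 10*y - 4; vanishes at y ∈ {-1}. (0, -1): f_x = 0, f = 0 — SINGULAR.
  x = 1: f_y(1, y) = -6*y**2 - 10*y - 4; vanishes at y ∈ {-1}. (1, -1): f_x = -2 ≠ 0.
  x = 2: f_y(2, y) = -6*y**2 - 10*y - 4; vanishes at y ∈ {-1}. (2, -1): f_x = -4 ≠ 0.
  x = 3: f_y(3, y) = -6*y**2 - 10*y - 4; vanishes at y ∈ {-1}. (3, -1): f_x = -6 ≠ 0.
  x = 4: f_y(4, y) = -6*y**2 - 10*y - 4; vanishes at y ∈ {-1}. (4, -1): f_x = -8 ≠ 0.
Only singular point on the grid: (0, -1).
Classify: substitute x = 0 + u, y = -1 + v and expand: f = -u**2 - 2*v**3 + v**2.
No constant or linear terms (consistent with a singular point). Quadratic part: -u**2 + v**2. Cubic part: -2*v**3.
The quadratic part v**2 - u**2 = (v − u)(v + u) splits into two distinct linear factors, so there are two distinct tangent lines y − -1 = ±(x − 0) — this is a node (ordinary double point).
Classification: node.


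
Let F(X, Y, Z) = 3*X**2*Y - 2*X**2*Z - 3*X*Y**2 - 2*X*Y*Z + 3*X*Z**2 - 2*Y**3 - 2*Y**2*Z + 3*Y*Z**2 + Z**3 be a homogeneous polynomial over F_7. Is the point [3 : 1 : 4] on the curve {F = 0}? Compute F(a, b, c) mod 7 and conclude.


F(3,1,4) ≡ 0 (mod 7); P is on the curve.

Evaluate F(3, 1, 4) term-by-term (mod 7).
  3*X**2*Y ↦ 3·9·1·1 = 27
  -2*X**2*Z ↦ -2·9·1·4 = -72
  -3*X*Y**2 ↦ -3·3·1·1 = -9
  -2*X*Y*Z ↦ -2·3·1·4 = -24
  3*X*Z**2 ↦ 3·3·1·16 = 144
  -2*Y**3 ↦ -2·1·1·1 = -2
  -2*Y**2*Z ↦ -2·1·1·4 = -8
  3*Y*Z**2 ↦ 3·1·1·16 = 48
  Z**3 ↦ 1·1·1·64 = 64
Sum: F(3, 1, 4) = (27) + (-72) + (-9) + (-24) + (144) + (-2) + (-8) + (48) + (64) = 168.
Reducing mod 7: 168 ≡ 0 (mod 7).
Since F(a, b, c) ≡ 0 (mod 7), P lies on the curve.


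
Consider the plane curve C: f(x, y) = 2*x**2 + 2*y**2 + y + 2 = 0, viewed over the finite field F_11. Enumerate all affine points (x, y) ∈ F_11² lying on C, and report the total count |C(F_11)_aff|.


Affine F_11-points: {(2, 6), (2, 10), (4, 2), (4, 3), (5, 1), (5, 4), (6, 1), (6, 4), (7, 2), (7, 3), (9, 6), (9, 10)}; count = 12.

For each of the 121 pairs (x, y) ∈ F_11², evaluate f(x, y) mod 11. Record the zeros.
  x = 0: [0↦2, 1↦5, 2↦1, 3↦1, 4↦5, 5↦2, 6↦3, 7↦8, 8↦6, 9↦8, 10↦3]  zeros at y ∈ ∅
  x = 1: [0↦4, 1↦7, 2↦3, 3↦3, 4↦7, 5↦4, 6↦5, 7↦10, 8↦8, 9↦10, 10↦5]  zeros at y ∈ ∅
  x = 2: [0↦10, 1↦2, 2↦9, 3↦9, 4↦2, 5↦10, 6↦0, 7↦5, 8↦3, 9↦5, 10↦0]  zeros at y ∈ {6, 10}
  x = 3: [0↦9, 1↦1, 2↦8, 3↦8, 4↦1, 5↦9, 6↦10, 7↦4, 8↦2, 9↦4, 10↦10]  zeros at y ∈ ∅
  x = 4: [0↦1, 1↦4, 2↦0, 3↦0, 4↦4, 5↦1, 6↦2, 7↦7, 8↦5, 9↦7, 10↦2]  zeros at y ∈ {2, 3}
  x = 5: [0↦8, 1↦0, 2↦7, 3↦7, 4↦0, 5↦8, 6↦9, 7↦3, 8↦1, 9↦3, 10↦9]  zeros at y ∈ {1, 4}
  x = 6: [0↦8, 1↦0, 2↦7, 3↦7, 4↦0, 5↦8, 6↦9, 7↦3, 8↦1, 9↦3, 10↦9]  zeros at y ∈ {1, 4}
  x = 7: [0↦1, 1↦4, 2↦0, 3↦0, 4↦4, 5↦1, 6↦2, 7↦7, 8↦5, 9↦7, 10↦2]  zeros at y ∈ {2, 3}
  x = 8: [0↦9, 1↦1, 2↦8, 3↦8, 4↦1, 5↦9, 6↦10, 7↦4, 8↦2, 9↦4, 10↦10]  zeros at y ∈ ∅
  x = 9: [0↦10, 1↦2, 2↦9, 3↦9, 4↦2, 5↦10, 6↦0, 7↦5, 8↦3, 9↦5, 10↦0]  zeros at y ∈ {6, 10}
  x = 10: [0↦4, 1↦7, 2↦3, 3↦3, 4↦7, 5↦4, 6↦5, 7↦10, 8↦8, 9↦10, 10↦5]  zeros at y ∈ ∅
Collecting zeros: affine points = {(2, 6), (2, 10), (4, 2), (4, 3), (5, 1), (5, 4), (6, 1), (6, 4), (7, 2), (7, 3), (9, 6), (9, 10)}.
Total count |C(F_11)_aff| = 12.


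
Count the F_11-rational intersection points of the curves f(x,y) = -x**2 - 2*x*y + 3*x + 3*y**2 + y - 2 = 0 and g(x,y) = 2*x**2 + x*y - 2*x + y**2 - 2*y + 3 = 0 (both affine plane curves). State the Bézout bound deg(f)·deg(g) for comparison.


Common zeros: ∅; count = 0; Bézout bound = 4.

deg(f) = 2, deg(g) = 2, so Bézout bound = 4.
Scan x ∈ F_11. For each x, list the y ∈ F_11 with f(x, y) ≡ 0 and those with g(x, y) ≡ 0 (mod 11); the common zeros in that column are the intersection.
  x = 0: f ≡ 0 at y ∈ {8, 10}; g ≡ 0 at y ∈ {4, 9}; common: ∅.
  x = 1: f ≡ 0 at y ∈ {0, 4}; g ≡ 0 at y ∈ {6}; common: ∅.
  x = 2: f ≡ 0 at y ∈ {0, 1}; g ≡ 0 at y ∈ {2, 9}; common: ∅.
  x = 3: f ≡ 0 at y ∈ {2, 7}; g ≡ 0 at y ∈ ∅; common: ∅.
  x = 4: f ≡ 0 at y ∈ {3}; g ≡ 0 at y ∈ ∅; common: ∅.
  x = 5: f ≡ 0 at y ∈ {4, 10}; g ≡ 0 at y ∈ ∅; common: ∅.
  x = 6: f ≡ 0 at y ∈ {5, 6}; g ≡ 0 at y ∈ ∅; common: ∅.
  x = 7: f ≡ 0 at y ∈ {2, 6}; g ≡ 0 at y ∈ ∅; common: ∅.
  x = 8: f ≡ 0 at y ∈ {7, 9}; g ≡ 0 at y ∈ {6, 10}; common: ∅.
  x = 9: f ≡ 0 at y ∈ {5, 8}; g ≡ 0 at y ∈ {2}; common: ∅.
  x = 10: f ≡ 0 at y ∈ {1, 9}; g ≡ 0 at y ∈ {4, 10}; common: ∅.
Collecting: common zeros = ∅, so the count is 0.
Comparison with the Bézout bound: 0 ≤ 4 = deg(f)·deg(g), as expected for curves with no common component (the affine F_11-count falls short of the bound because intersections may lie at infinity, over extension fields, or carry multiplicity).


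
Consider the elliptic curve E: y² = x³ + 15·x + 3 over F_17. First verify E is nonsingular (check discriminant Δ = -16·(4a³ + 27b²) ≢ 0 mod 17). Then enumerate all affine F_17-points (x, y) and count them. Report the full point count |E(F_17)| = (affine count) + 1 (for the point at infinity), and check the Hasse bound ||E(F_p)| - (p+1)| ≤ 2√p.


Affine points = {(1, 6), (1, 11), (4, 5), (4, 12), (5, 4), (5, 13), (7, 3), (7, 14), (9, 0), (13, 7), (13, 10), (14, 4), (14, 13), (15, 4), (15, 13), (16, 2), (16, 15)}; affine count = 17; |E(F_17)| = 18.

Discriminant check: Δ ∝ 4a³ + 27b² = 4·15³ + 27·3² = 4·3375 + 27·9 ≡ 7 (mod 17). Nonzero ⇒ E is nonsingular.
For each x ∈ F_17, compute rhs = x³ + 15·x + 3 mod 17, then count y ∈ F_17 with y² ≡ rhs.
  x = 0: rhs = 3, matching y values: none (0 points).
  x = 1: rhs = 2, matching y values: 6, 11 (2 points).
  x = 2: rhs = 7, matching y values: none (0 points).
  x = 3: rhs = 7, matching y values: none (0 points).
  x = 4: rhs = 8, matching y values: 5, 12 (2 points).
  x = 5: rhs = 16, matching y values: 4, 13 (2 points).
  x = 6: rhs = 3, matching y values: none (0 points).
  x = 7: rhs = 9, matching y values: 3, 14 (2 points).
  x = 8: rhs = 6, matching y values: none (0 points).
  x = 9: rhs = 0, matching y values: 0 (1 points).
  x = 10: rhs = 14, matching y values: none (0 points).
  x = 11: rhs = 3, matching y values: none (0 points).
  x = 12: rhs = 7, matching y values: none (0 points).
  x = 13: rhs = 15, matching y values: 7, 10 (2 points).
  x = 14: rhs = 16, matching y values: 4, 13 (2 points).
  x = 15: rhs = 16, matching y values: 4, 13 (2 points).
  x = 16: rhs = 4, matching y values: 2, 15 (2 points).
Total affine count: 17.
Full point count |E(F_17)| = 17 + 1 = 18.
Hasse bound: |18 − (17+1)| = |0| = 0 ≤ 2√17 ≈ 8.2462 ✓.


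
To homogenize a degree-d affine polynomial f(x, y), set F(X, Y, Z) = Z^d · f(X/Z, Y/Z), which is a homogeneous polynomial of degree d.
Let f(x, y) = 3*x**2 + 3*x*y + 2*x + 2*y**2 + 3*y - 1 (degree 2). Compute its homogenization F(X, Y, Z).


F(X, Y, Z) = 3*X**2 + 3*X*Y + 2*X*Z + 2*Y**2 + 3*Y*Z - Z**2

deg(f) = 2.
Substitute x = X/Z, y = Y/Z into f, then multiply by Z^2.
  monomial 3·x^2·y^0 ↦ 3·X^2·Y^0·Z^0.
  monomial 3·x^1·y^1 ↦ 3·X^1·Y^1·Z^0.
  monomial 2·x^1·y^0 ↦ 2·X^1·Y^0·Z^1.
  monomial 2·x^0·y^2 ↦ 2·X^0·Y^2·Z^0.
  monomial 3·x^0·y^1 ↦ 3·X^0·Y^1·Z^1.
  monomial -1·x^0·y^0 ↦ -1·X^0·Y^0·Z^2.
Collecting: F(X, Y, Z) = 3*X**2 + 3*X*Y + 2*X*Z + 2*Y**2 + 3*Y*Z - Z**2.


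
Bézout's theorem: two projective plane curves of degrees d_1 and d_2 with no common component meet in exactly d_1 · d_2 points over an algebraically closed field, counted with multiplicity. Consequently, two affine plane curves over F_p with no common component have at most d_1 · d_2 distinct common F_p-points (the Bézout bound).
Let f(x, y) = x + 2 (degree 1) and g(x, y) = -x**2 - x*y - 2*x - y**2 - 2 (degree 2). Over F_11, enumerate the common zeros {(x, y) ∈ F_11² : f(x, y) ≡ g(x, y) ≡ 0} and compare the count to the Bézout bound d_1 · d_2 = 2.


Common zeros: ∅; count = 0; Bézout bound = 2.

deg(f) = 1, deg(g) = 2, so Bézout bound = 2.
Scan x ∈ F_11. For each x, list the y ∈ F_11 with f(x, y) ≡ 0 and those with g(x, y) ≡ 0 (mod 11); the common zeros in that column are the intersection.
  x = 0: f ≡ 0 at y ∈ ∅; g ≡ 0 at y ∈ {3, 8}; common: ∅.
  x = 1: f ≡ 0 at y ∈ ∅; g ≡ 0 at y ∈ {2, 8}; common: ∅.
  x = 2: f ≡ 0 at y ∈ ∅; g ≡ 0 at y ∈ ∅; common: ∅.
  x = 3: f ≡ 0 at y ∈ ∅; g ≡ 0 at y ∈ ∅; common: ∅.
  x = 4: f ≡ 0 at y ∈ ∅; g ≡ 0 at y ∈ {9}; common: ∅.
  x = 5: f ≡ 0 at y ∈ ∅; g ≡ 0 at y ∈ {7, 10}; common: ∅.
  x = 6: f ≡ 0 at y ∈ ∅; g ≡ 0 at y ∈ {2, 3}; common: ∅.
  x = 7: f ≡ 0 at y ∈ ∅; g ≡ 0 at y ∈ {6, 9}; common: ∅.
  x = 8: f ≡ 0 at y ∈ ∅; g ≡ 0 at y ∈ {7}; common: ∅.
  x = 9: f ≡ 0 at y ∈ {0, 1, 2, 3, 4, 5, 6, 7, 8, 9, 10}; g ≡ 0 at y ∈ ∅; common: ∅.
  x = 10: f ≡ 0 at y ∈ ∅; g ≡ 0 at y ∈ ∅; common: ∅.
Collecting: common zeros = ∅, so the count is 0.
Comparison with the Bézout bound: 0 ≤ 2 = deg(f)·deg(g), as expected for curves with no common component (the affine F_11-count falls short of the bound because intersections may lie at infinity, over extension fields, or carry multiplicity).


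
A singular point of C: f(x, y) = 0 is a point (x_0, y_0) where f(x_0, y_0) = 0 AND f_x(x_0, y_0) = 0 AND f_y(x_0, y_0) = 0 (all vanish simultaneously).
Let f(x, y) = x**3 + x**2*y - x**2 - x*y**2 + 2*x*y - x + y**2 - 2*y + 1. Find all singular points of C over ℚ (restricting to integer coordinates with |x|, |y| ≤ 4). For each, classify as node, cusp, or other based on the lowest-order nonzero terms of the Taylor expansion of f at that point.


Singular points: {(0, 1)}; classification: cusp.

Compute partial derivatives:
  f_x = 3*x**2 + 2*x*y - 2*x - y**2 + 2*y - 1.
  f_y = x**2 - 2*x*y + 2*x + 2*y - 2.
Scan x_0 ∈ {−4, ..., 4}. For each x_0, f_y(x_0, y) is a polynomial in y; find its integer roots y ∈ {−4, ..., 4}, then test f_x and f at those candidates.
  x = -4: f_y(-4, y) = 10*y + 6; no integer root y with |y| ≤ 4.
  x = -3: f_y(-3, y) = 8*y + 1; no integer root y with |y| ≤ 4.
  x = -2: f_y(-2, y) = 6*y - 2; no integer root y with |y| ≤ 4.
  x = -1: f_y(-1, y) = 4*y - 3; no integer root y with |y| ≤ 4.
  x = 0: f_y(0, y) = 2*y - 2; vanishes at y ∈ {1}. (0, 1): f_x = 0, f = 0 — SINGULAR.
  x = 1: f_y(1, y) = 1; no integer root y with |y| ≤ 4.
  x = 2: f_y(2, y) = 6 - 2*y; vanishes at y ∈ {3}. (2, 3): f_x = 16 ≠ 0.
  x = 3: f_y(3, y) = 13 - 4*y; no integer root y with |y| ≤ 4.
  x = 4: f_y(4, y) = 22 - 6*y; no integer root y with |y| ≤ 4.
Only singular point on the grid: (0, 1).
Classify: substitute x = 0 + u, y = 1 + v and expand: f = u**3 + u**2*v - u*v**2 + v**2.
No constant or linear terms (consistent with a singular point). Quadratic part: v**2. Cubic part: u**3 + u**2*v - u*v**2.
The quadratic part v**2 is a perfect square, so there is a single (double) tangent line v = 0, i.e. y = 1. Restricting the cubic part to that line (v = 0) leaves u**3 ≠ 0, so f is not divisible by v and the branch is v² ≈ -u**3 to lowest order — this is a cusp.
Classification: cusp.


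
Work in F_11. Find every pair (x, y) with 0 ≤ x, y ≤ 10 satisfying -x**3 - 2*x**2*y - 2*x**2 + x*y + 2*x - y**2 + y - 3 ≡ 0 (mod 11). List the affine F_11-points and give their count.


Affine F_11-points: {(0, 6), (2, 7), (2, 10), (7, 10), (8, 0), (8, 2), (9, 5), (9, 8)}; count = 8.

For each of the 121 pairs (x, y) ∈ F_11², evaluate f(x, y) mod 11. Record the zeros.
  x = 0: [0↦8, 1↦8, 2↦6, 3↦2, 4↦7, 5↦10, 6↦0, 7↦10, 8↦7, 9↦2, 10↦6]  zeros at y ∈ {6}
  x = 1: [0↦7, 1↦6, 2↦3, 3↦9, 4↦2, 5↦4, 6↦4, 7↦2, 8↦9, 9↦3, 10↦6]  zeros at y ∈ ∅
  x = 2: [0↦7, 1↦1, 2↦4, 3↦5, 4↦4, 5↦1, 6↦7, 7↦0, 8↦2, 9↦2, 10↦0]  zeros at y ∈ {7, 10}
  x = 3: [0↦2, 1↦9, 2↦3, 3↦6, 4↦7, 5↦6, 6↦3, 7↦9, 8↦2, 9↦4, 10↦4]  zeros at y ∈ ∅
  x = 4: [0↦8, 1↦2, 2↦5, 3↦6, 4↦5, 5↦2, 6↦8, 7↦1, 8↦3, 9↦3, 10↦1]  zeros at y ∈ ∅
  x = 5: [0↦8, 1↦7, 2↦4, 3↦10, 4↦3, 5↦5, 6↦5, 7↦3, 8↦10, 9↦4, 10↦7]  zeros at y ∈ ∅
  x = 6: [0↦7, 1↦7, 2↦5, 3↦1, 4↦6, 5↦9, 6↦10, 7↦9, 8↦6, 9↦1, 10↦5]  zeros at y ∈ ∅
  x = 7: [0↦10, 1↦7, 2↦2, 3↦6, 4↦8, 5↦8, 6↦6, 7↦2, 8↦7, 9↦10, 10↦0]  zeros at y ∈ {10}
  x = 8: [0↦0, 1↦1, 2↦0, 3↦8, 4↦3, 5↦7, 6↦9, 7↦9, 8↦7, 9↦3, 10↦8]  zeros at y ∈ {0, 2}
  x = 9: [0↦4, 1↦5, 2↦4, 3↦1, 4↦7, 5↦0, 6↦2, 7↦2, 8↦0, 9↦7, 10↦1]  zeros at y ∈ {5, 8}
  x = 10: [0↦5, 1↦2, 2↦8, 3↦1, 4↦3, 5↦3, 6↦1, 7↦8, 8↦2, 9↦5, 10↦6]  zeros at y ∈ ∅
Collecting zeros: affine points = {(0, 6), (2, 7), (2, 10), (7, 10), (8, 0), (8, 2), (9, 5), (9, 8)}.
Total count |C(F_11)_aff| = 8.


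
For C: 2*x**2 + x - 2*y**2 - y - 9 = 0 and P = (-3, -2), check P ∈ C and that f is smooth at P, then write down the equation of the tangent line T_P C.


Tangent line at P: -11*x + 7*y - 19 = 0.

Step 1: f(-3, -2) = 0, so P lies on C.
Step 2: partial derivatives
  f_x(x, y) = 4*x + 1, f_y(x, y) = -4*y - 1.
  f_x(P) = -11, f_y(P) = 7 (gradient nonzero, so P is smooth).
Step 3: tangent line at P: -11·(x − -3) + 7·(y − -2) = 0.
Expanding: -11*x + 7*y - 19 = 0.


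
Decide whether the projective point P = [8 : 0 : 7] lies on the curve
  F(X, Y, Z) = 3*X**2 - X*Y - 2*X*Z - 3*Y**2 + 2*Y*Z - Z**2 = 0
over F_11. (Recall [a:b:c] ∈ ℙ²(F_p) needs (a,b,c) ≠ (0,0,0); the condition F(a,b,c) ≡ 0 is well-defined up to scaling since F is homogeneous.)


F(8,0,7) ≡ 9 (mod 11); P is NOT on the curve.

Evaluate F(8, 0, 7) term-by-term (mod 11).
  3*X**2 ↦ 3·64·1·1 = 192
  -X*Y ↦ -1·8·0·1 = 0
  -2*X*Z ↦ -2·8·1·7 = -112
  -3*Y**2 ↦ -3·1·0·1 = 0
  2*Y*Z ↦ 2·1·0·7 = 0
  -Z**2 ↦ -1·1·1·49 = -49
Sum: F(8, 0, 7) = (192) + (0) + (-112) + (0) + (0) + (-49) = 31.
Reducing mod 11: 31 ≡ 9 (mod 11).
Since F(a, b, c) ≡ 9 ≠ 0 (mod 11), P does NOT lie on the curve.


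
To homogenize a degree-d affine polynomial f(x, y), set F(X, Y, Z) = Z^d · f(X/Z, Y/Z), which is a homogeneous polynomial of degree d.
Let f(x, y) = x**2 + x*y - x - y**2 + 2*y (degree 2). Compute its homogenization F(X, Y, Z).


F(X, Y, Z) = X**2 + X*Y - X*Z - Y**2 + 2*Y*Z

deg(f) = 2.
Substitute x = X/Z, y = Y/Z into f, then multiply by Z^2.
  monomial 1·x^2·y^0 ↦ 1·X^2·Y^0·Z^0.
  monomial 1·x^1·y^1 ↦ 1·X^1·Y^1·Z^0.
  monomial -1·x^1·y^0 ↦ -1·X^1·Y^0·Z^1.
  monomial -1·x^0·y^2 ↦ -1·X^0·Y^2·Z^0.
  monomial 2·x^0·y^1 ↦ 2·X^0·Y^1·Z^1.
Collecting: F(X, Y, Z) = X**2 + X*Y - X*Z - Y**2 + 2*Y*Z.


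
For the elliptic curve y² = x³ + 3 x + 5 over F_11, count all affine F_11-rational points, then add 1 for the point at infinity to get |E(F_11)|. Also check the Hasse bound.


Affine points = {(0, 4), (0, 7), (1, 3), (1, 8), (4, 2), (4, 9), (10, 1), (10, 10)}; affine count = 8; |E(F_11)| = 9.

Discriminant check: Δ ∝ 4a³ + 27b² = 4·3³ + 27·5² = 4·27 + 27·25 ≡ 2 (mod 11). Nonzero ⇒ E is nonsingular.
For each x ∈ F_11, compute rhs = x³ + 3·x + 5 mod 11, then count y ∈ F_11 with y² ≡ rhs.
  x = 0: rhs = 5, matching y values: 4, 7 (2 points).
  x = 1: rhs = 9, matching y values: 3, 8 (2 points).
  x = 2: rhs = 8, matching y values: none (0 points).
  x = 3: rhs = 8, matching y values: none (0 points).
  x = 4: rhs = 4, matching y values: 2, 9 (2 points).
  x = 5: rhs = 2, matching y values: none (0 points).
  x = 6: rhs = 8, matching y values: none (0 points).
  x = 7: rhs = 6, matching y values: none (0 points).
  x = 8: rhs = 2, matching y values: none (0 points).
  x = 9: rhs = 2, matching y values: none (0 points).
  x = 10: rhs = 1, matching y values: 1, 10 (2 points).
Total affine count: 8.
Full point count |E(F_11)| = 8 + 1 = 9.
Hasse bound: |9 − (11+1)| = |-3| = 3 ≤ 2√11 ≈ 6.6332 ✓.


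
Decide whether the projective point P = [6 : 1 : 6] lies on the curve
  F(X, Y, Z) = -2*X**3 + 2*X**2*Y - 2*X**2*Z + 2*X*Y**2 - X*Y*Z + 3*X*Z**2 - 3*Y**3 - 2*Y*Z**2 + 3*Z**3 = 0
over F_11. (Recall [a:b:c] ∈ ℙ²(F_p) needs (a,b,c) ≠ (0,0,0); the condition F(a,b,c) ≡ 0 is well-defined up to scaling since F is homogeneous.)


F(6,1,6) ≡ 9 (mod 11); P is NOT on the curve.

Evaluate F(6, 1, 6) term-by-term (mod 11).
  -2*X**3 ↦ -2·216·1·1 = -432
  2*X**2*Y ↦ 2·36·1·1 = 72
  -2*X**2*Z ↦ -2·36·1·6 = -432
  2*X*Y**2 ↦ 2·6·1·1 = 12
  -X*Y*Z ↦ -1·6·1·6 = -36
  3*X*Z**2 ↦ 3·6·1·36 = 648
  -3*Y**3 ↦ -3·1·1·1 = -3
  -2*Y*Z**2 ↦ -2·1·1·36 = -72
  3*Z**3 ↦ 3·1·1·216 = 648
Sum: F(6, 1, 6) = (-432) + (72) + (-432) + (12) + (-36) + (648) + (-3) + (-72) + (648) = 405.
Reducing mod 11: 405 ≡ 9 (mod 11).
Since F(a, b, c) ≡ 9 ≠ 0 (mod 11), P does NOT lie on the curve.


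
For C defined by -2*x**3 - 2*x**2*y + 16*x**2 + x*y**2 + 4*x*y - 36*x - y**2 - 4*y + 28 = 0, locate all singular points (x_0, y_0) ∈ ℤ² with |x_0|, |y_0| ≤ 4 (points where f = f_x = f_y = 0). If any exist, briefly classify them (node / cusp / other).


Singular points: {(2, 2)}; classification: cusp.

Compute partial derivatives:
  f_x = -6*x**2 - 4*x*y + 32*x + y**2 + 4*y - 36.
  f_y = -2*x**2 + 2*x*y + 4*x - 2*y - 4.
Scan x_0 ∈ {−4, ..., 4}. For each x_0, f_y(x_0, y) is a polynomial in y; find its integer roots y ∈ {−4, ..., 4}, then test f_x and f at those candidates.
  x = -4: f_y(-4, y) = -10*y - 52; no integer root y with |y| ≤ 4.
  x = -3: f_y(-3, y) = -8*y - 34; no integer root y with |y| ≤ 4.
  x = -2: f_y(-2, y) = -6*y - 20; no integer root y with |y| ≤ 4.
  x = -1: f_y(-1, y) = -4*y - 10; no integer root y with |y| ≤ 4.
  x = 0: f_y(0, y) = -2*y - 4; vanishes at y ∈ {-2}. (0, -2): f_x = -40 ≠ 0.
  x = 1: f_y(1, y) = -2; no integer root y with |y| ≤ 4.
  x = 2: f_y(2, y) = 2*y - 4; vanishes at y ∈ {2}. (2, 2): f_x = 0, f = 0 — SINGULAR.
  x = 3: f_y(3, y) = 4*y - 10; no integer root y with |y| ≤ 4.
  x = 4: f_y(4, y) = 6*y - 20; no integer root y with |y| ≤ 4.
Only singular point on the grid: (2, 2).
Classify: substitute x = 2 + u, y = 2 + v and expand: f = -2*u**3 - 2*u**2*v + u*v**2 + v**2.
No constant or linear terms (consistent with a singular point). Quadratic part: v**2. Cubic part: -2*u**3 - 2*u**2*v + u*v**2.
The quadratic part v**2 is a perfect square, so there is a single (double) tangent line v = 0, i.e. y = 2. Restricting the cubic part to that line (v = 0) leaves -2*u**3 ≠ 0, so f is not divisible by v and the branch is v² ≈ 2*u**3 to lowest order — this is a cusp.
Classification: cusp.


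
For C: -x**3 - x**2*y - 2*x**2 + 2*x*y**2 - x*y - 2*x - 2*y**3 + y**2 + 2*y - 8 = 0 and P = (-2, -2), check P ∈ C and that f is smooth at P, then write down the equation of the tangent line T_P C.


Tangent line at P: -4*x - 12*y - 32 = 0.

Step 1: f(-2, -2) = 0, so P lies on C.
Step 2: partial derivatives
  f_x(x, y) = -3*x**2 - 2*x*y - 4*x + 2*y**2 - y - 2, f_y(x, y) = -x**2 + 4*x*y - x - 6*y**2 + 2*y + 2.
  f_x(P) = -4, f_y(P) = -12 (gradient nonzero, so P is smooth).
Step 3: tangent line at P: -4·(x − -2) + -12·(y − -2) = 0.
Expanding: -4*x - 12*y - 32 = 0.


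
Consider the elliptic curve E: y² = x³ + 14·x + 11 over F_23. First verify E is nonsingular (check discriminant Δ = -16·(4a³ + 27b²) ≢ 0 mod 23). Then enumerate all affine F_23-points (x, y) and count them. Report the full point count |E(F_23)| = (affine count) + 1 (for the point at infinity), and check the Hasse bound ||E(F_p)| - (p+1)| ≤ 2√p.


Affine points = {(1, 7), (1, 16), (2, 1), (2, 22), (4, 4), (4, 19), (6, 9), (6, 14), (10, 1), (10, 22), (11, 1), (11, 22), (15, 10), (15, 13), (18, 0), (19, 11), (19, 12)}; affine count = 17; |E(F_23)| = 18.

Discriminant check: Δ ∝ 4a³ + 27b² = 4·14³ + 27·11² = 4·2744 + 27·121 ≡ 6 (mod 23). Nonzero ⇒ E is nonsingular.
For each x ∈ F_23, compute rhs = x³ + 14·x + 11 mod 23, then count y ∈ F_23 with y² ≡ rhs.
  x = 0: rhs = 11, matching y values: none (0 points).
  x = 1: rhs = 3, matching y values: 7, 16 (2 points).
  x = 2: rhs = 1, matching y values: 1, 22 (2 points).
  x = 3: rhs = 11, matching y values: none (0 points).
  x = 4: rhs = 16, matching y values: 4, 19 (2 points).
  x = 5: rhs = 22, matching y values: none (0 points).
  x = 6: rhs = 12, matching y values: 9, 14 (2 points).
  x = 7: rhs = 15, matching y values: none (0 points).
  x = 8: rhs = 14, matching y values: none (0 points).
  x = 9: rhs = 15, matching y values: none (0 points).
  x = 10: rhs = 1, matching y values: 1, 22 (2 points).
  x = 11: rhs = 1, matching y values: 1, 22 (2 points).
  x = 12: rhs = 21, matching y values: none (0 points).
  x = 13: rhs = 21, matching y values: none (0 points).
  x = 14: rhs = 7, matching y values: none (0 points).
  x = 15: rhs = 8, matching y values: 10, 13 (2 points).
  x = 16: rhs = 7, matching y values: none (0 points).
  x = 17: rhs = 10, matching y values: none (0 points).
  x = 18: rhs = 0, matching y values: 0 (1 points).
  x = 19: rhs = 6, matching y values: 11, 12 (2 points).
  x = 20: rhs = 11, matching y values: none (0 points).
  x = 21: rhs = 21, matching y values: none (0 points).
  x = 22: rhs = 19, matching y values: none (0 points).
Total affine count: 17.
Full point count |E(F_23)| = 17 + 1 = 18.
Hasse bound: |18 − (23+1)| = |-6| = 6 ≤ 2√23 ≈ 9.5917 ✓.
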